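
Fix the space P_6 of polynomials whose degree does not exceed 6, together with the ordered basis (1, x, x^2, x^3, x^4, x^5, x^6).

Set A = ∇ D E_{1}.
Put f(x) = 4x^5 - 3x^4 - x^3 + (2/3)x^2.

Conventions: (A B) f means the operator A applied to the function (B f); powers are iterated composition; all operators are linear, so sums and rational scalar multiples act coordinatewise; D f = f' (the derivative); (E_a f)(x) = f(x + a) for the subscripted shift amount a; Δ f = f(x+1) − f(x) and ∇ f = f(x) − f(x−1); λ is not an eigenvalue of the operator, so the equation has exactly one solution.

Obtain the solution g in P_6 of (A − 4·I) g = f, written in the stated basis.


the image equals g(x) = -x^5 + (3/4)x^4 - (19/4)x^3 - (65/12)x^2 - (79/8)x - 325/48

write g with unknown coordinates in the stated basis and equate coefficients in (A − 4·I) g = f
solving from the highest basis element down gives g = -x^5 + (3/4)x^4 - (19/4)x^3 - (65/12)x^2 - (79/8)x - 325/48
check: A g = -20x^3 - 21x^2 - (79/2)x - 325/12
so A g − 4·g = 4x^5 - 3x^4 - x^3 + (2/3)x^2 = f ✓


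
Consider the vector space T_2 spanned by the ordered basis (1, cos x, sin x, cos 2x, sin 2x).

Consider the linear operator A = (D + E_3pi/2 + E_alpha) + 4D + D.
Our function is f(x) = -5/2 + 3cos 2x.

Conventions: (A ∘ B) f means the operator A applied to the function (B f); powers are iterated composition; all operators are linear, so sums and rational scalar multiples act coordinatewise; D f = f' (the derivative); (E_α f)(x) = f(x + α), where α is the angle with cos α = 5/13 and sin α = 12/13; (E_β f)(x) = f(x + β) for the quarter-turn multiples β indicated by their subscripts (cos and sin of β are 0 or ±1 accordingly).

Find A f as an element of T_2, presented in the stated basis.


D f = -6sin 2x
E_3pi/2 f = -5/2 - 3cos 2x
E_alpha f = -5/2 - (357/169)cos 2x - (360/169)sin 2x
(D + E_3pi/2 + E_alpha) f = -5 - (864/169)cos 2x - (1374/169)sin 2x
D f = -6sin 2x
(4D) f = -24sin 2x
D f = -6sin 2x
((D + E_3pi/2 + E_alpha) + 4D + D) f = -5 - (864/169)cos 2x - (6444/169)sin 2x

the image equals g(x) = -5 - (864/169)cos 2x - (6444/169)sin 2x


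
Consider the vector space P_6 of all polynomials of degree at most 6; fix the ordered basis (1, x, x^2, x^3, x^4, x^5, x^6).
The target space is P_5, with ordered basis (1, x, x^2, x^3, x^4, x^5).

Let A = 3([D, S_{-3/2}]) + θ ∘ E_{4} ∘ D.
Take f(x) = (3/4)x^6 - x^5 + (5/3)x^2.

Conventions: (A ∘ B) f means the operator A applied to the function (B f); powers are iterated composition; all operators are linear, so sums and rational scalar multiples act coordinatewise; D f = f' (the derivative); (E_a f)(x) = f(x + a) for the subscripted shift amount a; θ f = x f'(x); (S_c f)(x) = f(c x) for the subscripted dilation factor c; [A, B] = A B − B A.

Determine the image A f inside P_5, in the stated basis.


g(x) = (35685/128)x^5 + (16955/32)x^4 + 1920x^3 + 4800x^2 + (27125/6)x

S_{-3/2} f = (2187/256)x^6 + (243/32)x^5 + (15/4)x^2
D S_{-3/2} f = (6561/128)x^5 + (1215/32)x^4 + (15/2)x
D f = (9/2)x^5 - 5x^4 + (10/3)x
S_{-3/2} D f = -(2187/64)x^5 - (405/16)x^4 - 5x
[D, S_{-3/2}] f = (10935/128)x^5 + (2025/32)x^4 + (25/2)x
(3([D, S_{-3/2}])) f = (32805/128)x^5 + (6075/32)x^4 + (75/2)x
D f = (9/2)x^5 - 5x^4 + (10/3)x
E_{4} D f = (9/2)x^5 + 85x^4 + 640x^3 + 2400x^2 + (13450/3)x + 10024/3
θ E_{4} D f = (45/2)x^5 + 340x^4 + 1920x^3 + 4800x^2 + (13450/3)x
(3([D, S_{-3/2}]) + θ ∘ E_{4} ∘ D) f = (35685/128)x^5 + (16955/32)x^4 + 1920x^3 + 4800x^2 + (27125/6)x


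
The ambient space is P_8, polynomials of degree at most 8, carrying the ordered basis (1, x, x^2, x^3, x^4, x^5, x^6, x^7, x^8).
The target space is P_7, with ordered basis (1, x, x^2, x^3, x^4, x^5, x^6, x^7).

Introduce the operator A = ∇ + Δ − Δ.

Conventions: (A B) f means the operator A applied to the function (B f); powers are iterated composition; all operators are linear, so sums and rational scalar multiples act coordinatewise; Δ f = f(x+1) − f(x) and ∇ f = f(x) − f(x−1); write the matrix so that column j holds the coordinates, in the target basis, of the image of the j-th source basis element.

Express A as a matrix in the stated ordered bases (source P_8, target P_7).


the matrix is [[0, 1, -1, 1, -1, 1, -1, 1, -1]; [0, 0, 2, -3, 4, -5, 6, -7, 8]; [0, 0, 0, 3, -6, 10, -15, 21, -28]; [0, 0, 0, 0, 4, -10, 20, -35, 56]; [0, 0, 0, 0, 0, 5, -15, 35, -70]; [0, 0, 0, 0, 0, 0, 6, -21, 56]; [0, 0, 0, 0, 0, 0, 0, 7, -28]; [0, 0, 0, 0, 0, 0, 0, 0, 8]] (rows listed top to bottom)

image of 1: 0
image of x: 1
image of x^2: 2x - 1
image of x^3: 3x^2 - 3x + 1
image of x^4: 4x^3 - 6x^2 + 4x - 1
image of x^5: 5x^4 - 10x^3 + 10x^2 - 5x + 1
image of x^6: 6x^5 - 15x^4 + 20x^3 - 15x^2 + 6x - 1
image of x^7: 7x^6 - 21x^5 + 35x^4 - 35x^3 + 21x^2 - 7x + 1
image of x^8: 8x^7 - 28x^6 + 56x^5 - 70x^4 + 56x^3 - 28x^2 + 8x - 1
each image's coordinates form column j of the matrix


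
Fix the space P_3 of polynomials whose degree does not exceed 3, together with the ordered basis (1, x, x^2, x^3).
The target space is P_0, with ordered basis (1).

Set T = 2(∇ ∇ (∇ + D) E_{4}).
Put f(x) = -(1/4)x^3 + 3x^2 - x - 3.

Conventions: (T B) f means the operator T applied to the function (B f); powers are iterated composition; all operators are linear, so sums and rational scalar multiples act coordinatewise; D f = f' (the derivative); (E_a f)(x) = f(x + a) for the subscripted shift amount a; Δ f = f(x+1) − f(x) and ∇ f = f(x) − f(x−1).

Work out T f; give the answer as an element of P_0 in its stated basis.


E_{4} f = -(1/4)x^3 + 11x + 25
∇ E_{4} f = -(3/4)x^2 + (3/4)x + 43/4
D E_{4} f = -(3/4)x^2 + 11
(∇ + D) E_{4} f = -(3/2)x^2 + (3/4)x + 87/4
∇ (∇ + D) E_{4} f = -3x + 9/4
∇ ∇ (∇ + D) E_{4} f = -3
(2(∇ ∇ (∇ + D) E_{4})) f = -6

the result is g(x) = -6


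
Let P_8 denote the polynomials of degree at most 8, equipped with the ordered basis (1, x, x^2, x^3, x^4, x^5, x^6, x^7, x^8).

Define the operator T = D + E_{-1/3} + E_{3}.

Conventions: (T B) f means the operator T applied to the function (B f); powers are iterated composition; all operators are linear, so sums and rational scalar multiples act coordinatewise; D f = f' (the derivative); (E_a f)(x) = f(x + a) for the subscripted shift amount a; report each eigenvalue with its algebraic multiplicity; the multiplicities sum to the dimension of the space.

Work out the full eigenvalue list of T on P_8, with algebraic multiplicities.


λ = 2 (multiplicity 9)

image of 1: 2
image of x: 2x + 11/3
image of x^2: 2x^2 + (22/3)x + 82/9
image of x^3: 2x^3 + 11x^2 + (82/3)x + 728/27
image of x^4: 2x^4 + (44/3)x^3 + (164/3)x^2 + (2912/27)x + 6562/81
image of x^5: 2x^5 + (55/3)x^4 + (820/9)x^3 + (7280/27)x^2 + (32810/81)x + 59048/243
image of x^6: 2x^6 + 22x^5 + (410/3)x^4 + (14560/27)x^3 + (32810/27)x^2 + (118096/81)x + 531442/729
image of x^7: 2x^7 + (77/3)x^6 + (574/3)x^5 + (25480/27)x^4 + (229670/81)x^3 + (413336/81)x^2 + (3720094/729)x + 4782968/2187
image of x^8: 2x^8 + (88/3)x^7 + (2296/9)x^6 + (40768/27)x^5 + (459340/81)x^4 + (3306688/243)x^3 + (14880376/729)x^2 + (38263744/2187)x + 43046722/6561
the matrix is upper triangular; its diagonal is (2, 2, 2, 2, 2, 2, 2, 2, 2)
for a triangular matrix the eigenvalues are the diagonal entries, with algebraic multiplicity their repetition count


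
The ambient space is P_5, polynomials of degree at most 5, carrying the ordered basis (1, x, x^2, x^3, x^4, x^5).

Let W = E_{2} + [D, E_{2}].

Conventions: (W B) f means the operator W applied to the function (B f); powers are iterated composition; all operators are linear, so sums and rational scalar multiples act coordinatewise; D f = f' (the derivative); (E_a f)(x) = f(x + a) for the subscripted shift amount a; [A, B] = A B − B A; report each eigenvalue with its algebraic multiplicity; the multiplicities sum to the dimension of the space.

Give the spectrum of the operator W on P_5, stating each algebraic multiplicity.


image of 1: 1
image of x: x + 2
image of x^2: x^2 + 4x + 4
image of x^3: x^3 + 6x^2 + 12x + 8
image of x^4: x^4 + 8x^3 + 24x^2 + 32x + 16
image of x^5: x^5 + 10x^4 + 40x^3 + 80x^2 + 80x + 32
the matrix is upper triangular; its diagonal is (1, 1, 1, 1, 1, 1)
for a triangular matrix the eigenvalues are the diagonal entries, with algebraic multiplicity their repetition count

λ = 1 (multiplicity 6)


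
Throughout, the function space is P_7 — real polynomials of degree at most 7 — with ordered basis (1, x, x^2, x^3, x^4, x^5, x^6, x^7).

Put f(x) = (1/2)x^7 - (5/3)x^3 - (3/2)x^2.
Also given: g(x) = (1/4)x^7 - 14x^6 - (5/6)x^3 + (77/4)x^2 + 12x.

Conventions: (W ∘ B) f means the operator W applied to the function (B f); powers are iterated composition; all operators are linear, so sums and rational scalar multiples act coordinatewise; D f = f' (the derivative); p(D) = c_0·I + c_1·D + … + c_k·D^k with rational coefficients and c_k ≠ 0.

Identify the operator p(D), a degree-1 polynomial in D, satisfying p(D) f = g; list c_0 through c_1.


D^0 f = (1/2)x^7 - (5/3)x^3 - (3/2)x^2
D^1 f = (7/2)x^6 - 5x^2 - 3x
matching coefficients of g against c_0 f + c_1 Df + … from the top degree down determines the c_i
solution: c_0 = 1/2, c_1 = -4

c_0 = 1/2, c_1 = -4


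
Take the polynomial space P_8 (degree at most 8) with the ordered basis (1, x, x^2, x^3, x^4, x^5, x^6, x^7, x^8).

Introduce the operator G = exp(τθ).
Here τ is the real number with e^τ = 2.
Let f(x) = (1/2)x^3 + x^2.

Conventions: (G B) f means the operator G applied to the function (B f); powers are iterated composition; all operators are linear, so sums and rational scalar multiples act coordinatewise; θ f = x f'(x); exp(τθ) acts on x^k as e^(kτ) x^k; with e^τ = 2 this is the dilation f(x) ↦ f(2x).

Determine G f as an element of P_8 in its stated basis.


exp(τθ) x^k = e^(kτ) x^k; with e^τ = 2 this sends x^k to 2^k x^k
x^2 ↦ 4 x^2
x^3 ↦ 8 x^3
applying this coordinatewise to f: exp(τθ) f = 4x^3 + 4x^2

g(x) = 4x^3 + 4x^2


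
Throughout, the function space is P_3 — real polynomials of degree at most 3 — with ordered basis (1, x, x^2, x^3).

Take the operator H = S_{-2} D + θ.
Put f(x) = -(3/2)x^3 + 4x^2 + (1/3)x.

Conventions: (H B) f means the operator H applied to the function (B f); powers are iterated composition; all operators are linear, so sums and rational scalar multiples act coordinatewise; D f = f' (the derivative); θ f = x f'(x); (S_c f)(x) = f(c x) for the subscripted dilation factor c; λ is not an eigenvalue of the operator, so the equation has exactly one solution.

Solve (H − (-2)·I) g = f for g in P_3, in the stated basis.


g(x) = -(3/10)x^3 + (19/10)x^2 + (119/45)x - 119/90

write g with unknown coordinates in the stated basis and equate coefficients in (H − (-2)·I) g = f
solving from the highest basis element down gives g = -(3/10)x^3 + (19/10)x^2 + (119/45)x - 119/90
check: H g = -(9/10)x^3 + (1/5)x^2 - (223/45)x + 119/45
so H g − (-2)·g = -(3/2)x^3 + 4x^2 + (1/3)x = f ✓


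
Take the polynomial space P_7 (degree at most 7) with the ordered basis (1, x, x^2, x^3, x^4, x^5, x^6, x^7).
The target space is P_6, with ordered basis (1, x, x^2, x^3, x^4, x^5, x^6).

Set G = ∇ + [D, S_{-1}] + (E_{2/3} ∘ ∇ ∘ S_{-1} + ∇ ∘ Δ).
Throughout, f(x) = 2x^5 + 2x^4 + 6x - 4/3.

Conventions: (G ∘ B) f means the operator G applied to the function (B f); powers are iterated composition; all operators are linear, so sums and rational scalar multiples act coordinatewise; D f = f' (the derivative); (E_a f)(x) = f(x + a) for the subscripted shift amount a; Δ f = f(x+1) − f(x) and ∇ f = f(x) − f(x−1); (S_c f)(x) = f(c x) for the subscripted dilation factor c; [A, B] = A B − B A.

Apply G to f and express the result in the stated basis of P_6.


the image equals g(x) = -20x^4 + (136/3)x^3 + (88/3)x^2 + (508/27)x - 640/81

∇ f = 10x^4 - 12x^3 + 8x^2 - 2x + 6
S_{-1} f = -2x^5 + 2x^4 - 6x - 4/3
D S_{-1} f = -10x^4 + 8x^3 - 6
D f = 10x^4 + 8x^3 + 6
S_{-1} D f = 10x^4 - 8x^3 + 6
[D, S_{-1}] f = -20x^4 + 16x^3 - 12
S_{-1} f = -2x^5 + 2x^4 - 6x - 4/3
∇ S_{-1} f = -10x^4 + 28x^3 - 32x^2 + 18x - 10
E_{2/3} ∇ S_{-1} f = -10x^4 + (4/3)x^3 - (8/3)x^2 + (22/27)x - 478/81
Δ f = 10x^4 + 28x^3 + 32x^2 + 18x + 10
∇ Δ f = 40x^3 + 24x^2 + 20x + 4
(E_{2/3} ∘ ∇ ∘ S_{-1} + ∇ ∘ Δ) f = -10x^4 + (124/3)x^3 + (64/3)x^2 + (562/27)x - 154/81
(∇ + [D, S_{-1}] + (E_{2/3} ∘ ∇ ∘ S_{-1} + ∇ ∘ Δ)) f = -20x^4 + (136/3)x^3 + (88/3)x^2 + (508/27)x - 640/81


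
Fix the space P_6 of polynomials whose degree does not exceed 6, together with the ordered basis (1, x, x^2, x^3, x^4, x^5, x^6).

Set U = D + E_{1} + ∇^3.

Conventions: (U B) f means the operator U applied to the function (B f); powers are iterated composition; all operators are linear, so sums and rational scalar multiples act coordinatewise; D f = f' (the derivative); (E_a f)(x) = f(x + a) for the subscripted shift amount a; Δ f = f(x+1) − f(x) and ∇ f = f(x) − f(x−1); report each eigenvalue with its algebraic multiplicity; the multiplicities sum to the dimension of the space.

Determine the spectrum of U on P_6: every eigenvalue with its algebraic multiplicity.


image of 1: 1
image of x: x + 2
image of x^2: x^2 + 4x + 1
image of x^3: x^3 + 6x^2 + 3x + 7
image of x^4: x^4 + 8x^3 + 6x^2 + 28x - 35
image of x^5: x^5 + 10x^4 + 10x^3 + 70x^2 - 175x + 151
image of x^6: x^6 + 12x^5 + 15x^4 + 140x^3 - 525x^2 + 906x - 539
the matrix is upper triangular; its diagonal is (1, 1, 1, 1, 1, 1, 1)
for a triangular matrix the eigenvalues are the diagonal entries, with algebraic multiplicity their repetition count

λ = 1 (multiplicity 7)


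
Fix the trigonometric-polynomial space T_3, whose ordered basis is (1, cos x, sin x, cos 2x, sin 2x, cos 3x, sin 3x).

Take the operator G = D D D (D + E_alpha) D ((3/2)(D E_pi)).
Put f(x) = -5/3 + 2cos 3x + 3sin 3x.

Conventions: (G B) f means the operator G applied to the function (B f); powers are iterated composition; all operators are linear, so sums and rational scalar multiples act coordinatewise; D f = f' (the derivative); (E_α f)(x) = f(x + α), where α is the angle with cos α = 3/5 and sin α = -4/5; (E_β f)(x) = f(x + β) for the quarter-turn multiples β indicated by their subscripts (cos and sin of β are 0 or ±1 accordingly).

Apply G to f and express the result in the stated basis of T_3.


the result is g(x) = (738477/250)cos 3x + (553311/250)sin 3x

E_pi f = -5/3 - 2cos 3x - 3sin 3x
D E_pi f = -9cos 3x + 6sin 3x
((3/2)(D E_pi)) f = -(27/2)cos 3x + 9sin 3x
D ((3/2)(D E_pi)) f = 27cos 3x + (81/2)sin 3x
D D ((3/2)(D E_pi)) f = (243/2)cos 3x - 81sin 3x
E_alpha D ((3/2)(D E_pi)) f = -(4941/125)cos 3x - (7101/250)sin 3x
(D + E_alpha) D ((3/2)(D E_pi)) f = (20493/250)cos 3x - (27351/250)sin 3x
D (D + E_alpha) D ((3/2)(D E_pi)) f = -(82053/250)cos 3x - (61479/250)sin 3x
D D (D + E_alpha) D ((3/2)(D E_pi)) f = -(184437/250)cos 3x + (246159/250)sin 3x
D D D (D + E_alpha) D ((3/2)(D E_pi)) f = (738477/250)cos 3x + (553311/250)sin 3x


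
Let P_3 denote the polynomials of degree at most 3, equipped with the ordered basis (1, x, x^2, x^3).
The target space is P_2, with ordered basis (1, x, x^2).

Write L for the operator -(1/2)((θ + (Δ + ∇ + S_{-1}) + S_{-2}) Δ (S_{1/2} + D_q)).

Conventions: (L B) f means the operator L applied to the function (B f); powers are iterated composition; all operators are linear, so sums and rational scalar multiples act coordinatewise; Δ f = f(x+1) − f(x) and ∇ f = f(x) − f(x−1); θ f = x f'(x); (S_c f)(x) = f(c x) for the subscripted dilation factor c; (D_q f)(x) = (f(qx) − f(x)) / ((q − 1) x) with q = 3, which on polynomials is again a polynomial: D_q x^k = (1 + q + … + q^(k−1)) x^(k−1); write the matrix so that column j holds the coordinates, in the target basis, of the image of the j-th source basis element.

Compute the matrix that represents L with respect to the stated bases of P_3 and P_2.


image of 1: 0
image of x: -1/2
image of x^2: (1/2)x - 19/4
image of x^3: -(21/16)x^2 + (205/8)x - 79/2
each image's coordinates form column j of the matrix

the matrix is [[0, -1/2, -19/4, -79/2]; [0, 0, 1/2, 205/8]; [0, 0, 0, -21/16]] (rows listed top to bottom)


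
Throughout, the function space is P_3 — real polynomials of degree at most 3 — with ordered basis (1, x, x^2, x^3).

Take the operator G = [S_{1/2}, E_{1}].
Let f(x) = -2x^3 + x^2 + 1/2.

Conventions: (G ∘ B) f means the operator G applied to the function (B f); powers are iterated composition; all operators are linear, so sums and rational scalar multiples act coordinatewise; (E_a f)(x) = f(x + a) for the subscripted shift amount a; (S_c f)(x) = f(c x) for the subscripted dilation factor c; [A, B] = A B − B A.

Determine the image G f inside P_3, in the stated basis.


the result is g(x) = -(3/4)x^2 - (7/4)x - 1

E_{1} f = -2x^3 - 5x^2 - 4x - 1/2
S_{1/2} E_{1} f = -(1/4)x^3 - (5/4)x^2 - 2x - 1/2
S_{1/2} f = -(1/4)x^3 + (1/4)x^2 + 1/2
E_{1} S_{1/2} f = -(1/4)x^3 - (1/2)x^2 - (1/4)x + 1/2
[S_{1/2}, E_{1}] f = -(3/4)x^2 - (7/4)x - 1


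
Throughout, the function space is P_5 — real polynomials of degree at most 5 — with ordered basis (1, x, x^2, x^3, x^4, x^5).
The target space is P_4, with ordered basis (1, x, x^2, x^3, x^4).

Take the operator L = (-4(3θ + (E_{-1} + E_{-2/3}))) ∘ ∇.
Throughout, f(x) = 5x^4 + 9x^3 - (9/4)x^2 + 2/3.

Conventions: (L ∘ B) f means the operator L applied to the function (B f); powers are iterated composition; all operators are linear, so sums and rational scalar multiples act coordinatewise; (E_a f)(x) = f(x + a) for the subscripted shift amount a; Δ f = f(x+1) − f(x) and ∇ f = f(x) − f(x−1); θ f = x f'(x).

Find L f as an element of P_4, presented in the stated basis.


the image equals g(x) = -880x^3 + 496x^2 - (470/3)x - 152/27

∇ f = 20x^3 - 3x^2 - (23/2)x + 25/4
θ ∇ f = 60x^3 - 6x^2 - (23/2)x
(3θ) ∇ f = 180x^3 - 18x^2 - (69/2)x
E_{-1} ∇ f = 20x^3 - 63x^2 + (109/2)x - 21/4
E_{-2/3} ∇ f = 20x^3 - 43x^2 + (115/6)x + 719/108
(E_{-1} + E_{-2/3}) ∇ f = 40x^3 - 106x^2 + (221/3)x + 38/27
(3θ + (E_{-1} + E_{-2/3})) ∇ f = 220x^3 - 124x^2 + (235/6)x + 38/27
(-4(3θ + (E_{-1} + E_{-2/3}))) ∇ f = -880x^3 + 496x^2 - (470/3)x - 152/27


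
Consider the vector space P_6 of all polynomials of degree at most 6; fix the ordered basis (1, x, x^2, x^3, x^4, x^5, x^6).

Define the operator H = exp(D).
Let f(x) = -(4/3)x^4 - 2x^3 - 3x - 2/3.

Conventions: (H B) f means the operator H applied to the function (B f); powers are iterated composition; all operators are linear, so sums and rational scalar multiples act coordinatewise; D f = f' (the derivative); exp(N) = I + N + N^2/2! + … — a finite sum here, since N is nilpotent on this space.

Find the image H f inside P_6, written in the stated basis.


the image equals g(x) = -(4/3)x^4 - (22/3)x^3 - 14x^2 - (43/3)x - 7

order-1 term: -(16/3)x^3 - 6x^2 - 3
order-2 term: -8x^2 - 6x
order-3 term: -(16/3)x - 2
order-4 term: -4/3
the series for exp(D) f terminates at order 4
exp(D) f = -(4/3)x^4 - (22/3)x^3 - 14x^2 - (43/3)x - 7


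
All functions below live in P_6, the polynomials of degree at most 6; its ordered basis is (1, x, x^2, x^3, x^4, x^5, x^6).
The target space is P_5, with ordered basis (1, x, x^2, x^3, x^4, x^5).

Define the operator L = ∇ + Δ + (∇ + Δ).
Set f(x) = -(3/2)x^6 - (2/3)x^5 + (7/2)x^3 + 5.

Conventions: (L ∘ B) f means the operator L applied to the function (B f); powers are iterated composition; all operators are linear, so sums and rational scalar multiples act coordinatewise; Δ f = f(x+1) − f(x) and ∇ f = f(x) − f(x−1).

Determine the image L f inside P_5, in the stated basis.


∇ f = -9x^5 + (115/6)x^4 - (70/3)x^3 + (79/3)x^2 - (97/6)x + 13/3
Δ f = -9x^5 - (155/6)x^4 - (110/3)x^3 - (56/3)x^2 - (11/6)x + 4/3
∇ f = -9x^5 + (115/6)x^4 - (70/3)x^3 + (79/3)x^2 - (97/6)x + 13/3
Δ f = -9x^5 - (155/6)x^4 - (110/3)x^3 - (56/3)x^2 - (11/6)x + 4/3
(∇ + Δ) f = -18x^5 - (20/3)x^4 - 60x^3 + (23/3)x^2 - 18x + 17/3
(∇ + Δ + (∇ + Δ)) f = -36x^5 - (40/3)x^4 - 120x^3 + (46/3)x^2 - 36x + 34/3

the result is g(x) = -36x^5 - (40/3)x^4 - 120x^3 + (46/3)x^2 - 36x + 34/3


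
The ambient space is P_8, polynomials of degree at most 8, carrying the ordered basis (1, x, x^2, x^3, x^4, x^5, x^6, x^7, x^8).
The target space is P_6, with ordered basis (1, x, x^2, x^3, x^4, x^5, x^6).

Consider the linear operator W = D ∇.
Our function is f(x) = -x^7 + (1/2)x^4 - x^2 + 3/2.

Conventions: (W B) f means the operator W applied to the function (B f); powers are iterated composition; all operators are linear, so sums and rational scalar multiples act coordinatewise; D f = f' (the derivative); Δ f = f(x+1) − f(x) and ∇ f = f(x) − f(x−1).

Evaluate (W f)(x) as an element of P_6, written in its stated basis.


∇ f = -7x^6 + 21x^5 - 35x^4 + 37x^3 - 24x^2 + 7x - 1/2
D ∇ f = -42x^5 + 105x^4 - 140x^3 + 111x^2 - 48x + 7

the result is g(x) = -42x^5 + 105x^4 - 140x^3 + 111x^2 - 48x + 7


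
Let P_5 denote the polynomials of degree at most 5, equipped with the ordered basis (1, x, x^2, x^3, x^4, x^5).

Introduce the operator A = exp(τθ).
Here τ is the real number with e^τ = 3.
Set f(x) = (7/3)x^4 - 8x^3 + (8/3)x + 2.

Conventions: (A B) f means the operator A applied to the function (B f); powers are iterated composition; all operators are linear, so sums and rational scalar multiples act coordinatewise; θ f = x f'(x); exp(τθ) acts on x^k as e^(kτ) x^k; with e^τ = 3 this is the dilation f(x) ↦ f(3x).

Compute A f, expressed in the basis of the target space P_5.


the image equals g(x) = 189x^4 - 216x^3 + 8x + 2

exp(τθ) x^k = e^(kτ) x^k; with e^τ = 3 this sends x^k to 3^k x^k
x ↦ 3 x
x^3 ↦ 27 x^3
x^4 ↦ 81 x^4
applying this coordinatewise to f: exp(τθ) f = 189x^4 - 216x^3 + 8x + 2


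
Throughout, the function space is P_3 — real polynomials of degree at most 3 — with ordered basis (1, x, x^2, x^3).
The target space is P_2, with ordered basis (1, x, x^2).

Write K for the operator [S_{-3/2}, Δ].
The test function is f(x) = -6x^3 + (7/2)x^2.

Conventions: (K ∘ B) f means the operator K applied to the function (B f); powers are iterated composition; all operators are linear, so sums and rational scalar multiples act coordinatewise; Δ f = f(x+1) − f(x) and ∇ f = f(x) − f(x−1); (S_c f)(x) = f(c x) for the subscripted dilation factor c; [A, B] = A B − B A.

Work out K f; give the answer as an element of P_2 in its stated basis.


the image equals g(x) = -(405/4)x^2 - 60x - 245/8

Δ f = -18x^2 - 11x - 5/2
S_{-3/2} Δ f = -(81/2)x^2 + (33/2)x - 5/2
S_{-3/2} f = (81/4)x^3 + (63/8)x^2
Δ S_{-3/2} f = (243/4)x^2 + (153/2)x + 225/8
[S_{-3/2}, Δ] f = -(405/4)x^2 - 60x - 245/8


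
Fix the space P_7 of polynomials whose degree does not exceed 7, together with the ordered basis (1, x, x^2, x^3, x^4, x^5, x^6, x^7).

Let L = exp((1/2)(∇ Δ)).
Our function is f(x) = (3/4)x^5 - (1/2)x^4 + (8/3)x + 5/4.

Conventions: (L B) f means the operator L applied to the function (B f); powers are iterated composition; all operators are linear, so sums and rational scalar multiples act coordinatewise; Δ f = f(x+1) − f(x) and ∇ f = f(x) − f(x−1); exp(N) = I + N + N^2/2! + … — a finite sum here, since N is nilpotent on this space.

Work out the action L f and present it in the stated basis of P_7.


the result is g(x) = (3/4)x^5 - (1/2)x^4 + (15/2)x^3 - 3x^2 + (53/3)x - 3/4

order-1 term: (15/2)x^3 - 3x^2 + (15/4)x - 1/2
order-2 term: (45/4)x - 3/2
the series for exp((1/2)(∇ Δ)) f terminates at order 2
exp((1/2)(∇ Δ)) f = (3/4)x^5 - (1/2)x^4 + (15/2)x^3 - 3x^2 + (53/3)x - 3/4


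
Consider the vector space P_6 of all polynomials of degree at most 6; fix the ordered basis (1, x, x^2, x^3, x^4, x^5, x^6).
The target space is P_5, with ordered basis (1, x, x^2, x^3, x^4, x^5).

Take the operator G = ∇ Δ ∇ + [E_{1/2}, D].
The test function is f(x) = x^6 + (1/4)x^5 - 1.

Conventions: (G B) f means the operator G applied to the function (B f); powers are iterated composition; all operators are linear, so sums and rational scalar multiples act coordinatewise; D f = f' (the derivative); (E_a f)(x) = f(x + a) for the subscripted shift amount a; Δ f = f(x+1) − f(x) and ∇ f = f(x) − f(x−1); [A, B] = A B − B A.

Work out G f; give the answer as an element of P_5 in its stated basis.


∇ f = 6x^5 - (55/4)x^4 + (35/2)x^3 - (25/2)x^2 + (19/4)x - 3/4
Δ ∇ f = 30x^4 + 5x^3 + 30x^2 + (5/2)x + 2
∇ Δ ∇ f = 120x^3 - 165x^2 + 165x - 105/2
D f = 6x^5 + (5/4)x^4
E_{1/2} D f = 6x^5 + (65/4)x^4 + (35/2)x^3 + (75/8)x^2 + (5/2)x + 17/64
E_{1/2} f = x^6 + (13/4)x^5 + (35/8)x^4 + (25/8)x^3 + (5/4)x^2 + (17/64)x - 125/128
D E_{1/2} f = 6x^5 + (65/4)x^4 + (35/2)x^3 + (75/8)x^2 + (5/2)x + 17/64
[E_{1/2}, D] f = 0
(∇ Δ ∇ + [E_{1/2}, D]) f = 120x^3 - 165x^2 + 165x - 105/2

g(x) = 120x^3 - 165x^2 + 165x - 105/2


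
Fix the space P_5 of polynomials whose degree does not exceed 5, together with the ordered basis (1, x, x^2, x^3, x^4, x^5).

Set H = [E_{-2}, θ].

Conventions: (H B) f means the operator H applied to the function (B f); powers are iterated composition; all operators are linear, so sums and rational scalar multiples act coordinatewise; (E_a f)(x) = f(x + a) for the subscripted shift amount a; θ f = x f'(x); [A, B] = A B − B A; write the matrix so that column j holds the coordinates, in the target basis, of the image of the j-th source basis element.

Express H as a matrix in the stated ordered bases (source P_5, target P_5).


the matrix is [[0, -2, 8, -24, 64, -160]; [0, 0, -4, 24, -96, 320]; [0, 0, 0, -6, 48, -240]; [0, 0, 0, 0, -8, 80]; [0, 0, 0, 0, 0, -10]; [0, 0, 0, 0, 0, 0]] (rows listed top to bottom)

image of 1: 0
image of x: -2
image of x^2: -4x + 8
image of x^3: -6x^2 + 24x - 24
image of x^4: -8x^3 + 48x^2 - 96x + 64
image of x^5: -10x^4 + 80x^3 - 240x^2 + 320x - 160
each image's coordinates form column j of the matrix


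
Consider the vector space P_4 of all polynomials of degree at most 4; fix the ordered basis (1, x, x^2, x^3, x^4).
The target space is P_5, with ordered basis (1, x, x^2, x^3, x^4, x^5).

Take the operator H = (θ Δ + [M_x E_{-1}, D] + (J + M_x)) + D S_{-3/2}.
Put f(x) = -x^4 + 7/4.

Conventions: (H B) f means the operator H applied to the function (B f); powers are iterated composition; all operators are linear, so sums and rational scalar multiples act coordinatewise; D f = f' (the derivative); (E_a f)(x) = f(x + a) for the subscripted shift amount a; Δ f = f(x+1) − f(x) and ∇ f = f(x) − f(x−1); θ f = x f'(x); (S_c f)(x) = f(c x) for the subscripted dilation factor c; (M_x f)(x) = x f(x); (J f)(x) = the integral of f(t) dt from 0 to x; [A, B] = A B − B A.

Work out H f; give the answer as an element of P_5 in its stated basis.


g(x) = -(6/5)x^5 + x^4 - (145/4)x^3 - 6x^2 - (9/2)x - 3/4

Δ f = -4x^3 - 6x^2 - 4x - 1
θ Δ f = -12x^3 - 12x^2 - 4x
D f = -4x^3
E_{-1} D f = -4x^3 + 12x^2 - 12x + 4
M_x E_{-1} D f = -4x^4 + 12x^3 - 12x^2 + 4x
E_{-1} f = -x^4 + 4x^3 - 6x^2 + 4x + 3/4
M_x E_{-1} f = -x^5 + 4x^4 - 6x^3 + 4x^2 + (3/4)x
D (M_x E_{-1}) f = -5x^4 + 16x^3 - 18x^2 + 8x + 3/4
[M_x E_{-1}, D] f = x^4 - 4x^3 + 6x^2 - 4x - 3/4
J f = -(1/5)x^5 + (7/4)x
M_x f = -x^5 + (7/4)x
(J + M_x) f = -(6/5)x^5 + (7/2)x
(θ Δ + [M_x E_{-1}, D] + (J + M_x)) f = -(6/5)x^5 + x^4 - 16x^3 - 6x^2 - (9/2)x - 3/4
S_{-3/2} f = -(81/16)x^4 + 7/4
D S_{-3/2} f = -(81/4)x^3
((θ Δ + [M_x E_{-1}, D] + (J + M_x)) + D S_{-3/2}) f = -(6/5)x^5 + x^4 - (145/4)x^3 - 6x^2 - (9/2)x - 3/4


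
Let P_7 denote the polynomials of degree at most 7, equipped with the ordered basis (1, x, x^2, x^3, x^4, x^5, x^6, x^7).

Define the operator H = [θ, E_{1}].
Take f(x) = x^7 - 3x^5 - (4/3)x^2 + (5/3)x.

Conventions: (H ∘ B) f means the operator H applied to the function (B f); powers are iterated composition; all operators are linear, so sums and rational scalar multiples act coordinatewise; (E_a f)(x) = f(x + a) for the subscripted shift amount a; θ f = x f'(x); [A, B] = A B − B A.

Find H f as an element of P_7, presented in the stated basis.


g(x) = -7x^6 - 42x^5 - 90x^4 - 80x^3 - 15x^2 + (62/3)x + 9

E_{1} f = x^7 + 7x^6 + 18x^5 + 20x^4 + 5x^3 - (31/3)x^2 - 9x - 5/3
θ E_{1} f = 7x^7 + 42x^6 + 90x^5 + 80x^4 + 15x^3 - (62/3)x^2 - 9x
θ f = 7x^7 - 15x^5 - (8/3)x^2 + (5/3)x
E_{1} θ f = 7x^7 + 49x^6 + 132x^5 + 170x^4 + 95x^3 - (17/3)x^2 - (89/3)x - 9
[θ, E_{1}] f = -7x^6 - 42x^5 - 90x^4 - 80x^3 - 15x^2 + (62/3)x + 9


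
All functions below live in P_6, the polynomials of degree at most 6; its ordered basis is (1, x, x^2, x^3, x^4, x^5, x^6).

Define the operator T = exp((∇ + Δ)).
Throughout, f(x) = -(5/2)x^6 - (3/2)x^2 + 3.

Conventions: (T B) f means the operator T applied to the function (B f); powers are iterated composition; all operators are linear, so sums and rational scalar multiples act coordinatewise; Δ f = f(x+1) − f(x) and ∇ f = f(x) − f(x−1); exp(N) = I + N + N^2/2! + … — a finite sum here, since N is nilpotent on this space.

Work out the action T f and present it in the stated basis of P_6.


order-1 term: -30x^5 - 100x^3 - 36x
order-2 term: -150x^4 - 600x^2 - 166
order-3 term: -400x^3 - 1200x
order-4 term: -600x^2 - 800
order-5 term: -480x
order-6 term: -160
the series for exp((∇ + Δ)) f terminates at order 6
exp((∇ + Δ)) f = -(5/2)x^6 - 30x^5 - 150x^4 - 500x^3 - (2403/2)x^2 - 1716x - 1123

the result is g(x) = -(5/2)x^6 - 30x^5 - 150x^4 - 500x^3 - (2403/2)x^2 - 1716x - 1123


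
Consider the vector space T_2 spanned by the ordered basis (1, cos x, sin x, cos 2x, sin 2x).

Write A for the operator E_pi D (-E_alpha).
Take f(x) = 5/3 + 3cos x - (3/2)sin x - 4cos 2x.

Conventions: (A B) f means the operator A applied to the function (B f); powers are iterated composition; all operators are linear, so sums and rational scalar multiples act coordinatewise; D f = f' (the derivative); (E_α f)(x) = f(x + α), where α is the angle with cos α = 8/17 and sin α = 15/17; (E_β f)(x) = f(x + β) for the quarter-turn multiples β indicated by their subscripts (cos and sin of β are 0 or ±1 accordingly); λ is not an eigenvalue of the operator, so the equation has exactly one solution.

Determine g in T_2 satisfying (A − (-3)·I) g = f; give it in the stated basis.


the result is g(x) = 5/9 + (3/2)cos x - (3/8)sin x - (5388/6637)cos 2x - (1288/6637)sin 2x

write g with unknown coordinates in the stated basis and equate coefficients in (A − (-3)·I) g = f
solving from the highest basis element down gives g = 5/9 + (3/2)cos x - (3/8)sin x - (5388/6637)cos 2x - (1288/6637)sin 2x
check: A g = -(3/2)cos x - (3/8)sin x - (10384/6637)cos 2x + (3864/6637)sin 2x
so A g − (-3)·g = 5/3 + 3cos x - (3/2)sin x - 4cos 2x = f ✓


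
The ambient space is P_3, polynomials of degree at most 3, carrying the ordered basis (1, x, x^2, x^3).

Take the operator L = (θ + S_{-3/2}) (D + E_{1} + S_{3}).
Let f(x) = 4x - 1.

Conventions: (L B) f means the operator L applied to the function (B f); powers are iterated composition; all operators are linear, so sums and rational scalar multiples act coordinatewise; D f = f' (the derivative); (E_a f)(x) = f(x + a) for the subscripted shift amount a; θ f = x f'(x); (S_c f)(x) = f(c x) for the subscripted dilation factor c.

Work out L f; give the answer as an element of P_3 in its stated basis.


g(x) = -8x + 6

D f = 4
E_{1} f = 4x + 3
S_{3} f = 12x - 1
(D + E_{1} + S_{3}) f = 16x + 6
θ (D + E_{1} + S_{3}) f = 16x
S_{-3/2} (D + E_{1} + S_{3}) f = -24x + 6
(θ + S_{-3/2}) (D + E_{1} + S_{3}) f = -8x + 6


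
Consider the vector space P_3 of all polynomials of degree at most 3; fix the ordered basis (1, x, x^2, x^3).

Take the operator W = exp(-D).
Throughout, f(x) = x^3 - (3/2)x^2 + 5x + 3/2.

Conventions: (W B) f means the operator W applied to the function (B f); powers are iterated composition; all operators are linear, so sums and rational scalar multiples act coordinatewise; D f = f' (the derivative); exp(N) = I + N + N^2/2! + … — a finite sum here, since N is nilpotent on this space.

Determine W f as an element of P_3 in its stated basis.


the image equals g(x) = x^3 - (9/2)x^2 + 11x - 6

order-1 term: -3x^2 + 3x - 5
order-2 term: 3x - 3/2
order-3 term: -1
the series for exp(-D) f terminates at order 3
exp(-D) f = x^3 - (9/2)x^2 + 11x - 6


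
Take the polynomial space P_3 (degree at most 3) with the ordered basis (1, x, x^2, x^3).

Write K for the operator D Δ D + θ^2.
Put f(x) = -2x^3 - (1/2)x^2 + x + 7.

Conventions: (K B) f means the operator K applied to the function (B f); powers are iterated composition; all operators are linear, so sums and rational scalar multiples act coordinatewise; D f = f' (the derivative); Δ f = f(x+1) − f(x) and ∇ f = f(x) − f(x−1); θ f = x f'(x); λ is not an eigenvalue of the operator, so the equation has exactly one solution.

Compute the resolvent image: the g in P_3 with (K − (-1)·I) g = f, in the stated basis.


write g with unknown coordinates in the stated basis and equate coefficients in (K − (-1)·I) g = f
solving from the highest basis element down gives g = -(1/5)x^3 - (1/10)x^2 + (1/2)x + 41/5
check: K g = -(9/5)x^3 - (2/5)x^2 + (1/2)x - 6/5
so K g − (-1)·g = -2x^3 - (1/2)x^2 + x + 7 = f ✓

the result is g(x) = -(1/5)x^3 - (1/10)x^2 + (1/2)x + 41/5


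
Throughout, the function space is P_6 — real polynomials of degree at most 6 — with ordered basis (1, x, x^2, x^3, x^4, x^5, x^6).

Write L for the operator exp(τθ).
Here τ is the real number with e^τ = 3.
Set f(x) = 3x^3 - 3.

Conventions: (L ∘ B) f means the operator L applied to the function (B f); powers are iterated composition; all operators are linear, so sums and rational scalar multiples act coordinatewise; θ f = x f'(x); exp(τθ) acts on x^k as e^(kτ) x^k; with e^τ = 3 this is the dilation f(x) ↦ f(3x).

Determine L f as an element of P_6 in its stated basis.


exp(τθ) x^k = e^(kτ) x^k; with e^τ = 3 this sends x^k to 3^k x^k
x^3 ↦ 27 x^3
applying this coordinatewise to f: exp(τθ) f = 81x^3 - 3

g(x) = 81x^3 - 3


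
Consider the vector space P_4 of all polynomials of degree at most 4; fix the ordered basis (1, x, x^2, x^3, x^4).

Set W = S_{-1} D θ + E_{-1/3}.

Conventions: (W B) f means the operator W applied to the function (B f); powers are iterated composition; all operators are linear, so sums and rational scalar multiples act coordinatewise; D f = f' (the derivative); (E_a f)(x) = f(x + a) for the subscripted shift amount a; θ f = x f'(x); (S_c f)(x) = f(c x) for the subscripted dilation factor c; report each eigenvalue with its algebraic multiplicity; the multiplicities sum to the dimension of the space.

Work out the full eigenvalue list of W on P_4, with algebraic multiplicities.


λ = 1 (multiplicity 5)

image of 1: 1
image of x: x + 2/3
image of x^2: x^2 - (14/3)x + 1/9
image of x^3: x^3 + 8x^2 + (1/3)x - 1/27
image of x^4: x^4 - (52/3)x^3 + (2/3)x^2 - (4/27)x + 1/81
the matrix is upper triangular; its diagonal is (1, 1, 1, 1, 1)
for a triangular matrix the eigenvalues are the diagonal entries, with algebraic multiplicity their repetition count


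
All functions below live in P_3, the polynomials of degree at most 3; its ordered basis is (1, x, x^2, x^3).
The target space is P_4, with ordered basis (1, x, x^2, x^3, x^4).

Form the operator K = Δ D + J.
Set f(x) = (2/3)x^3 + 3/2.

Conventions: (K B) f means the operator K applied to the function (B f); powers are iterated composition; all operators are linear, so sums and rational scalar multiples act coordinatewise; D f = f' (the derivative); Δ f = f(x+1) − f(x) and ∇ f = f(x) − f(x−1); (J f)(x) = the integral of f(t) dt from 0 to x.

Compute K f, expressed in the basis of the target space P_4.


D f = 2x^2
Δ D f = 4x + 2
J f = (1/6)x^4 + (3/2)x
(Δ D + J) f = (1/6)x^4 + (11/2)x + 2

the image equals g(x) = (1/6)x^4 + (11/2)x + 2


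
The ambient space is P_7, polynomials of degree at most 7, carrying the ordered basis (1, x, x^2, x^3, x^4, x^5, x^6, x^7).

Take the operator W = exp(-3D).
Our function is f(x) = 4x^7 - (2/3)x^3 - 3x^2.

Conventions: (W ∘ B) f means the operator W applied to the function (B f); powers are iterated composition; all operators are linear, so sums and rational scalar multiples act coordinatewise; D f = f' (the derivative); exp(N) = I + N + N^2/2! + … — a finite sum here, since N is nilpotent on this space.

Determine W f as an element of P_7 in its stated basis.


order-1 term: -84x^6 + 6x^2 + 18x
order-2 term: 756x^5 - 18x - 27
order-3 term: -3780x^4 + 18
order-4 term: 11340x^3
order-5 term: -20412x^2
order-6 term: 20412x
order-7 term: -8748
the series for exp(-3D) f terminates at order 7
exp(-3D) f = 4x^7 - 84x^6 + 756x^5 - 3780x^4 + (34018/3)x^3 - 20409x^2 + 20412x - 8757

the image equals g(x) = 4x^7 - 84x^6 + 756x^5 - 3780x^4 + (34018/3)x^3 - 20409x^2 + 20412x - 8757


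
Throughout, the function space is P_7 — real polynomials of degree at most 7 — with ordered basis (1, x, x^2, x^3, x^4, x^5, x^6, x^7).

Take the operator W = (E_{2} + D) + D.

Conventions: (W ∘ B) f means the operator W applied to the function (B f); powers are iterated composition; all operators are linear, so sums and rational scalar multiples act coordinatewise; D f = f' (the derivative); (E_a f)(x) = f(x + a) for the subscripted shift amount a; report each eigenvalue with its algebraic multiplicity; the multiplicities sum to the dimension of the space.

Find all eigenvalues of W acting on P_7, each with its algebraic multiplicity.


image of 1: 1
image of x: x + 4
image of x^2: x^2 + 8x + 4
image of x^3: x^3 + 12x^2 + 12x + 8
image of x^4: x^4 + 16x^3 + 24x^2 + 32x + 16
image of x^5: x^5 + 20x^4 + 40x^3 + 80x^2 + 80x + 32
image of x^6: x^6 + 24x^5 + 60x^4 + 160x^3 + 240x^2 + 192x + 64
image of x^7: x^7 + 28x^6 + 84x^5 + 280x^4 + 560x^3 + 672x^2 + 448x + 128
the matrix is upper triangular; its diagonal is (1, 1, 1, 1, 1, 1, 1, 1)
for a triangular matrix the eigenvalues are the diagonal entries, with algebraic multiplicity their repetition count

λ = 1 (multiplicity 8)


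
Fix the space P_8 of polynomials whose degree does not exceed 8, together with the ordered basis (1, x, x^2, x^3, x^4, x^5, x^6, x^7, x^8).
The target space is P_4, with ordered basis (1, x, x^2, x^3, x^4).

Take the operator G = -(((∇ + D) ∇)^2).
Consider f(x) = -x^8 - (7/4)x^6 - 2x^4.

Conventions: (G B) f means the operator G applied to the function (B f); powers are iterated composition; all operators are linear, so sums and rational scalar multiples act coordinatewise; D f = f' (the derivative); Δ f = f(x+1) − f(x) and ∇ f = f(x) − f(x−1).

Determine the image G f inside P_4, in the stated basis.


g(x) = 6720x^4 - 40320x^3 + 108360x^2 - 145320x + 79999

∇ f = -8x^7 + 28x^6 - (133/2)x^5 + (385/4)x^4 - 99x^3 + (265/4)x^2 - (53/2)x + 19/4
∇ ∇ f = -56x^6 + 336x^5 - (2065/2)x^4 + 1890x^3 - (4255/2)x^2 + 1371x - 781/2
D ∇ f = -56x^6 + 168x^5 - (665/2)x^4 + 385x^3 - 297x^2 + (265/2)x - 53/2
(∇ + D) ∇ f = -112x^6 + 504x^5 - 1365x^4 + 2275x^3 - (4849/2)x^2 + (3007/2)x - 417
∇ ((∇ + D) ∇) f = -672x^5 + 4200x^4 - 12740x^3 + 21735x^2 - 20326x + 8184
∇ ∇ ((∇ + D) ∇) f = -3360x^4 + 23520x^3 - 70140x^2 + 101850x - 59673
D ∇ ((∇ + D) ∇) f = -3360x^4 + 16800x^3 - 38220x^2 + 43470x - 20326
(∇ + D) ∇ ((∇ + D) ∇) f = -6720x^4 + 40320x^3 - 108360x^2 + 145320x - 79999
(-(((∇ + D) ∇)^2)) f = 6720x^4 - 40320x^3 + 108360x^2 - 145320x + 79999


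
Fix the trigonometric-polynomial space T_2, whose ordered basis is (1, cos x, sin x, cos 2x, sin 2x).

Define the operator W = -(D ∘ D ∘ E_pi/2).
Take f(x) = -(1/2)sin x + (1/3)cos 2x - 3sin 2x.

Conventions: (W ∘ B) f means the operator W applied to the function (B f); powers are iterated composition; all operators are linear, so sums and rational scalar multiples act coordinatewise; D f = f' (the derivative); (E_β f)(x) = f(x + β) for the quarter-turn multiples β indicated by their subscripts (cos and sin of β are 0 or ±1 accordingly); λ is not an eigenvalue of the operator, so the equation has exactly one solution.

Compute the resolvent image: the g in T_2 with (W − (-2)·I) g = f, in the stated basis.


write g with unknown coordinates in the stated basis and equate coefficients in (W − (-2)·I) g = f
solving from the highest basis element down gives g = (1/10)cos x - (1/5)sin x - (1/6)cos 2x + (3/2)sin 2x
check: W g = -(1/5)cos x - (1/10)sin x + (2/3)cos 2x - 6sin 2x
so W g − (-2)·g = -(1/2)sin x + (1/3)cos 2x - 3sin 2x = f ✓

g(x) = (1/10)cos x - (1/5)sin x - (1/6)cos 2x + (3/2)sin 2x
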